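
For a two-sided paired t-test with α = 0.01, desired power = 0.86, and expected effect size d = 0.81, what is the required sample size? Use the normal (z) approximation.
n = 21 pairs

Sample size formula (paired t-test, normal approximation):
n = ((z_{α/2} + z_β) / d)²

z_{α/2} = 2.576 (for α = 0.01, two-sided)
z_β = 1.080 (for power = 0.86)
d = 0.81

n = ((2.576 + 1.080) / 0.81)²
n = (4.514)²
n ≈ 20.38
Round up to the next whole number: n = 21 pairs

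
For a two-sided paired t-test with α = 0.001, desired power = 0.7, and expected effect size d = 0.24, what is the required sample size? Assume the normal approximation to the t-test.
n = 253 pairs

Sample size formula (paired t-test, normal approximation):
n = ((z_{α/2} + z_β) / d)²

z_{α/2} = 3.291 (for α = 0.001, two-sided)
z_β = 0.524 (for power = 0.7)
d = 0.24

n = ((3.291 + 0.524) / 0.24)²
n = (15.896)²
n ≈ 252.68
Round up to the next whole number: n = 253 pairs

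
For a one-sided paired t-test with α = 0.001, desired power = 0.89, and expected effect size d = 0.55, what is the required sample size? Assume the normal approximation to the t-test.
n = 62 pairs

Sample size formula (paired t-test, normal approximation):
n = ((z_α + z_β) / d)²

z_α = 3.090 (for α = 0.001, one-sided)
z_β = 1.227 (for power = 0.89)
d = 0.55

n = ((3.090 + 1.227) / 0.55)²
n = (7.849)²
n ≈ 61.61
Round up to the next whole number: n = 62 pairs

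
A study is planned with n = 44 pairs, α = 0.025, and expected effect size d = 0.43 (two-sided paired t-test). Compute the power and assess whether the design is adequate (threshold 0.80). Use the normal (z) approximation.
Power ≈ 0.73; the study is underpowered (power < 0.80)

Power calculation (paired t-test, normal approximation):
z_β = d · √n - z_{α/2}
z_β = 0.43 · √44 - 2.241
z_β = 0.43 · 6.633 - 2.241
z_β = 0.611

Power = Φ(z_β) = Φ(0.611) ≈ 0.729

Effect size d = 0.43 is small by Cohen's convention (0.2/0.5/0.8).

Threshold: power ≥ 0.80 is conventionally adequate.
Power ≈ 0.73 → the study is underpowered (power < 0.80).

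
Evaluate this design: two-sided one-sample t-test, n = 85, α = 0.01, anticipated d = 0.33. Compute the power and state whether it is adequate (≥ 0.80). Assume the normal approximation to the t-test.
Power ≈ 0.68; the study is underpowered (power < 0.80)

Power calculation (one-sample t-test, normal approximation):
z_β = d · √n - z_{α/2}
z_β = 0.33 · √85 - 2.576
z_β = 0.33 · 9.220 - 2.576
z_β = 0.467

Power = Φ(z_β) = Φ(0.467) ≈ 0.680

Effect size d = 0.33 is small by Cohen's convention (0.2/0.5/0.8).

Threshold: power ≥ 0.80 is conventionally adequate.
Power ≈ 0.68 → the study is underpowered (power < 0.80).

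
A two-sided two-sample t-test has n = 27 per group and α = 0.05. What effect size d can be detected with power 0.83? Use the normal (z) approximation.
d ≈ 0.79

Minimum detectable effect (two-sample t-test, normal approximation):
d = (z_{α/2} + z_β) / √(n/2)
d = (1.960 + 0.954) / √(27/2)
d = 2.914 / 3.674
d ≈ 0.79

By Cohen's convention (0.2 small / 0.5 medium / 0.8 large): medium effect.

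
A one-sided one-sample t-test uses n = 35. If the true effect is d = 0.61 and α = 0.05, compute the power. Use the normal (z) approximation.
Power ≈ 0.98

Power calculation (one-sample t-test, normal approximation):
z_β = d · √n - z_α
z_β = 0.61 · √35 - 1.645
z_β = 0.61 · 5.916 - 1.645
z_β = 1.964

Power = Φ(z_β) = Φ(1.964) ≈ 0.975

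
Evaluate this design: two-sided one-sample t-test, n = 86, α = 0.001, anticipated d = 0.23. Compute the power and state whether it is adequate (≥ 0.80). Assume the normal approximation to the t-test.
Power ≈ 0.12; the study is underpowered (power < 0.80)

Power calculation (one-sample t-test, normal approximation):
z_β = d · √n - z_{α/2}
z_β = 0.23 · √86 - 3.291
z_β = 0.23 · 9.274 - 3.291
z_β = -1.158

Power = Φ(z_β) = Φ(-1.158) ≈ 0.124

Effect size d = 0.23 is small by Cohen's convention (0.2/0.5/0.8).

Threshold: power ≥ 0.80 is conventionally adequate.
Power ≈ 0.12 → the study is underpowered (power < 0.80).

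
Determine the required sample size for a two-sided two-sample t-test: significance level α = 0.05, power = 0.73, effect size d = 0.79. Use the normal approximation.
n = 22 per group

Sample size formula (two-sample t-test, normal approximation):
n = 2 · ((z_{α/2} + z_β) / d)²

z_{α/2} = 1.960 (for α = 0.05, two-sided)
z_β = 0.613 (for power = 0.73)
d = 0.79

n = 2 · ((1.960 + 0.613) / 0.79)²
n = 2 · (3.257)²
n ≈ 21.22
Round up to the next whole number: n = 22 per group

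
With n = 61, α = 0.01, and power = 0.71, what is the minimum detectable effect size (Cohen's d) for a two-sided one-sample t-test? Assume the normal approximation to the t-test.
d ≈ 0.40

Minimum detectable effect (one-sample t-test, normal approximation):
d = (z_{α/2} + z_β) / √n
d = (2.576 + 0.553) / √61
d = 3.129 / 7.810
d ≈ 0.40

By Cohen's convention (0.2 small / 0.5 medium / 0.8 large): small effect.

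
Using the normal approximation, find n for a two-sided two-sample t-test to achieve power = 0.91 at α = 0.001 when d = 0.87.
n = 57 per group

Sample size formula (two-sample t-test, normal approximation):
n = 2 · ((z_{α/2} + z_β) / d)²

z_{α/2} = 3.291 (for α = 0.001, two-sided)
z_β = 1.341 (for power = 0.91)
d = 0.87

n = 2 · ((3.291 + 1.341) / 0.87)²
n = 2 · (5.324)²
n ≈ 56.69
Round up to the next whole number: n = 57 per group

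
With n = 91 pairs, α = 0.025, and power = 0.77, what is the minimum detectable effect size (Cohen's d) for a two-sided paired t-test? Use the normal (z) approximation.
d ≈ 0.31

Minimum detectable effect (paired t-test, normal approximation):
d = (z_{α/2} + z_β) / √n
d = (2.241 + 0.739) / √91
d = 2.980 / 9.539
d ≈ 0.31

By Cohen's convention (0.2 small / 0.5 medium / 0.8 large): small effect.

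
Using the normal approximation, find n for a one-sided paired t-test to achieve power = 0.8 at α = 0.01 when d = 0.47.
n = 46 pairs

Sample size formula (paired t-test, normal approximation):
n = ((z_α + z_β) / d)²

z_α = 2.326 (for α = 0.01, one-sided)
z_β = 0.842 (for power = 0.8)
d = 0.47

n = ((2.326 + 0.842) / 0.47)²
n = (6.740)²
n ≈ 45.43
Round up to the next whole number: n = 46 pairs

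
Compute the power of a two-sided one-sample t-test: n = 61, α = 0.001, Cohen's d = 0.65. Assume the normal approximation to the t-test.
Power ≈ 0.96

Power calculation (one-sample t-test, normal approximation):
z_β = d · √n - z_{α/2}
z_β = 0.65 · √61 - 3.291
z_β = 0.65 · 7.810 - 3.291
z_β = 1.786

Power = Φ(z_β) = Φ(1.786) ≈ 0.963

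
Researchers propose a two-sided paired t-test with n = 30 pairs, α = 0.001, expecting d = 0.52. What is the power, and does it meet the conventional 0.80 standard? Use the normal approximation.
Power ≈ 0.33; the study is underpowered (power < 0.80)

Power calculation (paired t-test, normal approximation):
z_β = d · √n - z_{α/2}
z_β = 0.52 · √30 - 3.291
z_β = 0.52 · 5.477 - 3.291
z_β = -0.442

Power = Φ(z_β) = Φ(-0.442) ≈ 0.329

Effect size d = 0.52 is medium by Cohen's convention (0.2/0.5/0.8).

Threshold: power ≥ 0.80 is conventionally adequate.
Power ≈ 0.33 → the study is underpowered (power < 0.80).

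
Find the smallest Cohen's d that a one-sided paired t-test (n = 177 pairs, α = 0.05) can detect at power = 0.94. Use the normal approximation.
d ≈ 0.24

Minimum detectable effect (paired t-test, normal approximation):
d = (z_α + z_β) / √n
d = (1.645 + 1.555) / √177
d = 3.200 / 13.304
d ≈ 0.24

By Cohen's convention (0.2 small / 0.5 medium / 0.8 large): small effect.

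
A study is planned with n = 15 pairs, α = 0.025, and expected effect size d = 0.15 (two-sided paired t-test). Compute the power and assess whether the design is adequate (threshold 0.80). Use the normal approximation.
Power ≈ 0.05; the study is underpowered (power < 0.80)

Power calculation (paired t-test, normal approximation):
z_β = d · √n - z_{α/2}
z_β = 0.15 · √15 - 2.241
z_β = 0.15 · 3.873 - 2.241
z_β = -1.660

Power = Φ(z_β) = Φ(-1.660) ≈ 0.048

Effect size d = 0.15 is very small by Cohen's convention (0.2/0.5/0.8).

Threshold: power ≥ 0.80 is conventionally adequate.
Power ≈ 0.05 → the study is underpowered (power < 0.80).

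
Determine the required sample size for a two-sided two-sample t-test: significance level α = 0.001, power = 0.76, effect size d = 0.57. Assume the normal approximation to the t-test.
n = 99 per group

Sample size formula (two-sample t-test, normal approximation):
n = 2 · ((z_{α/2} + z_β) / d)²

z_{α/2} = 3.291 (for α = 0.001, two-sided)
z_β = 0.706 (for power = 0.76)
d = 0.57

n = 2 · ((3.291 + 0.706) / 0.57)²
n = 2 · (7.012)²
n ≈ 98.34
Round up to the next whole number: n = 99 per group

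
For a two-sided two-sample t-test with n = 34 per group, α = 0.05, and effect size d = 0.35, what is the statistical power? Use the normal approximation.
Power ≈ 0.30

Power calculation (two-sample t-test, normal approximation):
z_β = d · √(n/2) - z_{α/2}
z_β = 0.35 · √(34/2) - 1.960
z_β = 0.35 · 4.123 - 1.960
z_β = -0.517

Power = Φ(z_β) = Φ(-0.517) ≈ 0.303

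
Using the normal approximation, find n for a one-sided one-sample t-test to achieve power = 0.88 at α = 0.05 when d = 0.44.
n = 42

Sample size formula (one-sample t-test, normal approximation):
n = ((z_α + z_β) / d)²

z_α = 1.645 (for α = 0.05, one-sided)
z_β = 1.175 (for power = 0.88)
d = 0.44

n = ((1.645 + 1.175) / 0.44)²
n = (6.409)²
n ≈ 41.08
Round up to the next whole number: n = 42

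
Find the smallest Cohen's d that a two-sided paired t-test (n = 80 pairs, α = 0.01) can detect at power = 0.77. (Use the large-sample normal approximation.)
d ≈ 0.37

Minimum detectable effect (paired t-test, normal approximation):
d = (z_{α/2} + z_β) / √n
d = (2.576 + 0.739) / √80
d = 3.315 / 8.944
d ≈ 0.37

By Cohen's convention (0.2 small / 0.5 medium / 0.8 large): small effect.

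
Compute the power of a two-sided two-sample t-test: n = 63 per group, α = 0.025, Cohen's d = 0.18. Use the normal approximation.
Power ≈ 0.11

Power calculation (two-sample t-test, normal approximation):
z_β = d · √(n/2) - z_{α/2}
z_β = 0.18 · √(63/2) - 2.241
z_β = 0.18 · 5.612 - 2.241
z_β = -1.231

Power = Φ(z_β) = Φ(-1.231) ≈ 0.109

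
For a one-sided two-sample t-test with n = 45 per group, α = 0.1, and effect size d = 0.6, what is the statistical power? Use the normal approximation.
Power ≈ 0.94

Power calculation (two-sample t-test, normal approximation):
z_β = d · √(n/2) - z_α
z_β = 0.6 · √(45/2) - 1.282
z_β = 0.6 · 4.743 - 1.282
z_β = 1.564

Power = Φ(z_β) = Φ(1.564) ≈ 0.941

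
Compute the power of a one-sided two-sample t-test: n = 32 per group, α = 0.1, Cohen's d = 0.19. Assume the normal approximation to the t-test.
Power ≈ 0.30

Power calculation (two-sample t-test, normal approximation):
z_β = d · √(n/2) - z_α
z_β = 0.19 · √(32/2) - 1.282
z_β = 0.19 · 4.000 - 1.282
z_β = -0.522

Power = Φ(z_β) = Φ(-0.522) ≈ 0.301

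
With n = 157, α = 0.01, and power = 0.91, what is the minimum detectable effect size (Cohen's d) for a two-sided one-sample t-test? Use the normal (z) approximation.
d ≈ 0.31

Minimum detectable effect (one-sample t-test, normal approximation):
d = (z_{α/2} + z_β) / √n
d = (2.576 + 1.341) / √157
d = 3.917 / 12.530
d ≈ 0.31

By Cohen's convention (0.2 small / 0.5 medium / 0.8 large): small effect.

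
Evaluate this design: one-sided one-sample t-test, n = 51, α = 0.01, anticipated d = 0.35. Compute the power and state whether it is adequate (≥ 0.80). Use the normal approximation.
Power ≈ 0.57; the study is underpowered (power < 0.80)

Power calculation (one-sample t-test, normal approximation):
z_β = d · √n - z_α
z_β = 0.35 · √51 - 2.326
z_β = 0.35 · 7.141 - 2.326
z_β = 0.173

Power = Φ(z_β) = Φ(0.173) ≈ 0.569

Effect size d = 0.35 is small by Cohen's convention (0.2/0.5/0.8).

Threshold: power ≥ 0.80 is conventionally adequate.
Power ≈ 0.57 → the study is underpowered (power < 0.80).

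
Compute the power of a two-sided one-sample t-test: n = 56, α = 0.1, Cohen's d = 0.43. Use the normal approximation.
Power ≈ 0.94

Power calculation (one-sample t-test, normal approximation):
z_β = d · √n - z_{α/2}
z_β = 0.43 · √56 - 1.645
z_β = 0.43 · 7.483 - 1.645
z_β = 1.573

Power = Φ(z_β) = Φ(1.573) ≈ 0.942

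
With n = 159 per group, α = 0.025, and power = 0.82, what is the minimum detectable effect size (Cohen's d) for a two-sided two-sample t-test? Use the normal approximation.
d ≈ 0.35

Minimum detectable effect (two-sample t-test, normal approximation):
d = (z_{α/2} + z_β) / √(n/2)
d = (2.241 + 0.915) / √(159/2)
d = 3.157 / 8.916
d ≈ 0.35

By Cohen's convention (0.2 small / 0.5 medium / 0.8 large): small effect.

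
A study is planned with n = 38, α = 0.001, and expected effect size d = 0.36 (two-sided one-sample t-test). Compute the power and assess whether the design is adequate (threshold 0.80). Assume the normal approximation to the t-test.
Power ≈ 0.14; the study is underpowered (power < 0.80)

Power calculation (one-sample t-test, normal approximation):
z_β = d · √n - z_{α/2}
z_β = 0.36 · √38 - 3.291
z_β = 0.36 · 6.164 - 3.291
z_β = -1.071

Power = Φ(z_β) = Φ(-1.071) ≈ 0.142

Effect size d = 0.36 is small by Cohen's convention (0.2/0.5/0.8).

Threshold: power ≥ 0.80 is conventionally adequate.
Power ≈ 0.14 → the study is underpowered (power < 0.80).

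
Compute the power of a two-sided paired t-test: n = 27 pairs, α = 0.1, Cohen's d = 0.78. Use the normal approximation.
Power ≈ 0.99

Power calculation (paired t-test, normal approximation):
z_β = d · √n - z_{α/2}
z_β = 0.78 · √27 - 1.645
z_β = 0.78 · 5.196 - 1.645
z_β = 2.408

Power = Φ(z_β) = Φ(2.408) ≈ 0.992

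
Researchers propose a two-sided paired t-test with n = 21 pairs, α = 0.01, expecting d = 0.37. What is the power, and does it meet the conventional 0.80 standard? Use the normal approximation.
Power ≈ 0.19; the study is underpowered (power < 0.80)

Power calculation (paired t-test, normal approximation):
z_β = d · √n - z_{α/2}
z_β = 0.37 · √21 - 2.576
z_β = 0.37 · 4.583 - 2.576
z_β = -0.880

Power = Φ(z_β) = Φ(-0.880) ≈ 0.189

Effect size d = 0.37 is small by Cohen's convention (0.2/0.5/0.8).

Threshold: power ≥ 0.80 is conventionally adequate.
Power ≈ 0.19 → the study is underpowered (power < 0.80).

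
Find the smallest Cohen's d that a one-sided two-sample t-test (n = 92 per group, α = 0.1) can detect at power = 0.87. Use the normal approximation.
d ≈ 0.36

Minimum detectable effect (two-sample t-test, normal approximation):
d = (z_α + z_β) / √(n/2)
d = (1.282 + 1.126) / √(92/2)
d = 2.408 / 6.782
d ≈ 0.36

By Cohen's convention (0.2 small / 0.5 medium / 0.8 large): small effect.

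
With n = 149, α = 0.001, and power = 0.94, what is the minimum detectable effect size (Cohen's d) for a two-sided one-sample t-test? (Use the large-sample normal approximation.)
d ≈ 0.40

Minimum detectable effect (one-sample t-test, normal approximation):
d = (z_{α/2} + z_β) / √n
d = (3.291 + 1.555) / √149
d = 4.845 / 12.207
d ≈ 0.40

By Cohen's convention (0.2 small / 0.5 medium / 0.8 large): small effect.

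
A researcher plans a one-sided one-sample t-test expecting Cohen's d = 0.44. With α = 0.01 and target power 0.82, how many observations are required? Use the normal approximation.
n = 55

Sample size formula (one-sample t-test, normal approximation):
n = ((z_α + z_β) / d)²

z_α = 2.326 (for α = 0.01, one-sided)
z_β = 0.915 (for power = 0.82)
d = 0.44

n = ((2.326 + 0.915) / 0.44)²
n = (7.366)²
n ≈ 54.26
Round up to the next whole number: n = 55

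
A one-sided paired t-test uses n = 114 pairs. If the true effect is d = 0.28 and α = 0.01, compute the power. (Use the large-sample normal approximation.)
Power ≈ 0.75

Power calculation (paired t-test, normal approximation):
z_β = d · √n - z_α
z_β = 0.28 · √114 - 2.326
z_β = 0.28 · 10.677 - 2.326
z_β = 0.663

Power = Φ(z_β) = Φ(0.663) ≈ 0.746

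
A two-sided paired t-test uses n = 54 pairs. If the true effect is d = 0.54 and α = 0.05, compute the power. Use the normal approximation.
Power ≈ 0.98

Power calculation (paired t-test, normal approximation):
z_β = d · √n - z_{α/2}
z_β = 0.54 · √54 - 1.960
z_β = 0.54 · 7.348 - 1.960
z_β = 2.008

Power = Φ(z_β) = Φ(2.008) ≈ 0.978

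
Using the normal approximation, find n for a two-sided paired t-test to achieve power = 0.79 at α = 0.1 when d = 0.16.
n = 235 pairs

Sample size formula (paired t-test, normal approximation):
n = ((z_{α/2} + z_β) / d)²

z_{α/2} = 1.645 (for α = 0.1, two-sided)
z_β = 0.806 (for power = 0.79)
d = 0.16

n = ((1.645 + 0.806) / 0.16)²
n = (15.319)²
n ≈ 234.67
Round up to the next whole number: n = 235 pairs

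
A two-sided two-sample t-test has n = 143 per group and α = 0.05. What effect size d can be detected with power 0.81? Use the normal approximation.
d ≈ 0.34

Minimum detectable effect (two-sample t-test, normal approximation):
d = (z_{α/2} + z_β) / √(n/2)
d = (1.960 + 0.878) / √(143/2)
d = 2.838 / 8.456
d ≈ 0.34

By Cohen's convention (0.2 small / 0.5 medium / 0.8 large): small effect.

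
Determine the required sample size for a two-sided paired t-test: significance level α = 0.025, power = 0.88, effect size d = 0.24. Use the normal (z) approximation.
n = 203 pairs

Sample size formula (paired t-test, normal approximation):
n = ((z_{α/2} + z_β) / d)²

z_{α/2} = 2.241 (for α = 0.025, two-sided)
z_β = 1.175 (for power = 0.88)
d = 0.24

n = ((2.241 + 1.175) / 0.24)²
n = (14.233)²
n ≈ 202.58
Round up to the next whole number: n = 203 pairs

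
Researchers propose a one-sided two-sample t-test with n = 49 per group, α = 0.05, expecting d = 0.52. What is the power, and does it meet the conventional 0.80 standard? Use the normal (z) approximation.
Power ≈ 0.82; the study is adequately powered (power ≥ 0.80)

Power calculation (two-sample t-test, normal approximation):
z_β = d · √(n/2) - z_α
z_β = 0.52 · √(49/2) - 1.645
z_β = 0.52 · 4.950 - 1.645
z_β = 0.929

Power = Φ(z_β) = Φ(0.929) ≈ 0.824

Effect size d = 0.52 is medium by Cohen's convention (0.2/0.5/0.8).

Threshold: power ≥ 0.80 is conventionally adequate.
Power ≈ 0.82 → the study is adequately powered (power ≥ 0.80).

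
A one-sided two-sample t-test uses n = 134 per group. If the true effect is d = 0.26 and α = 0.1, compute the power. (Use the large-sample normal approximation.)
Power ≈ 0.80

Power calculation (two-sample t-test, normal approximation):
z_β = d · √(n/2) - z_α
z_β = 0.26 · √(134/2) - 1.282
z_β = 0.26 · 8.185 - 1.282
z_β = 0.847

Power = Φ(z_β) = Φ(0.847) ≈ 0.801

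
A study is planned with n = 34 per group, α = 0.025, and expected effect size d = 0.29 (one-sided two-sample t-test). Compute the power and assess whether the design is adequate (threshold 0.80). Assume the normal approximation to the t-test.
Power ≈ 0.22; the study is underpowered (power < 0.80)

Power calculation (two-sample t-test, normal approximation):
z_β = d · √(n/2) - z_α
z_β = 0.29 · √(34/2) - 1.960
z_β = 0.29 · 4.123 - 1.960
z_β = -0.764

Power = Φ(z_β) = Φ(-0.764) ≈ 0.222

Effect size d = 0.29 is small by Cohen's convention (0.2/0.5/0.8).

Threshold: power ≥ 0.80 is conventionally adequate.
Power ≈ 0.22 → the study is underpowered (power < 0.80).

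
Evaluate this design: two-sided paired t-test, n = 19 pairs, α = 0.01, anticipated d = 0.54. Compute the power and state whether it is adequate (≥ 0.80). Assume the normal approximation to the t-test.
Power ≈ 0.41; the study is underpowered (power < 0.80)

Power calculation (paired t-test, normal approximation):
z_β = d · √n - z_{α/2}
z_β = 0.54 · √19 - 2.576
z_β = 0.54 · 4.359 - 2.576
z_β = -0.222

Power = Φ(z_β) = Φ(-0.222) ≈ 0.412

Effect size d = 0.54 is medium by Cohen's convention (0.2/0.5/0.8).

Threshold: power ≥ 0.80 is conventionally adequate.
Power ≈ 0.41 → the study is underpowered (power < 0.80).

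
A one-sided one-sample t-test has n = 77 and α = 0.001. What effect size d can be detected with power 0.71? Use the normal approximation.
d ≈ 0.42

Minimum detectable effect (one-sample t-test, normal approximation):
d = (z_α + z_β) / √n
d = (3.090 + 0.553) / √77
d = 3.644 / 8.775
d ≈ 0.42

By Cohen's convention (0.2 small / 0.5 medium / 0.8 large): small effect.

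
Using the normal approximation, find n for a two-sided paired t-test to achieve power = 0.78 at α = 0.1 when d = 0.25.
n = 94 pairs

Sample size formula (paired t-test, normal approximation):
n = ((z_{α/2} + z_β) / d)²

z_{α/2} = 1.645 (for α = 0.1, two-sided)
z_β = 0.772 (for power = 0.78)
d = 0.25

n = ((1.645 + 0.772) / 0.25)²
n = (9.668)²
n ≈ 93.47
Round up to the next whole number: n = 94 pairs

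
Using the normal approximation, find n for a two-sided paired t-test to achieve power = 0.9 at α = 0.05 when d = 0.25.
n = 169 pairs

Sample size formula (paired t-test, normal approximation):
n = ((z_{α/2} + z_β) / d)²

z_{α/2} = 1.960 (for α = 0.05, two-sided)
z_β = 1.282 (for power = 0.9)
d = 0.25

n = ((1.960 + 1.282) / 0.25)²
n = (12.968)²
n ≈ 168.17
Round up to the next whole number: n = 169 pairs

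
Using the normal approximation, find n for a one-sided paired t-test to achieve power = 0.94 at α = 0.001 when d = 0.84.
n = 31 pairs

Sample size formula (paired t-test, normal approximation):
n = ((z_α + z_β) / d)²

z_α = 3.090 (for α = 0.001, one-sided)
z_β = 1.555 (for power = 0.94)
d = 0.84

n = ((3.090 + 1.555) / 0.84)²
n = (5.530)²
n ≈ 30.58
Round up to the next whole number: n = 31 pairs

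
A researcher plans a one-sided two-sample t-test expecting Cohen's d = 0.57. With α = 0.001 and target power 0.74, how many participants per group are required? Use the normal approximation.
n = 86 per group

Sample size formula (two-sample t-test, normal approximation):
n = 2 · ((z_α + z_β) / d)²

z_α = 3.090 (for α = 0.001, one-sided)
z_β = 0.643 (for power = 0.74)
d = 0.57

n = 2 · ((3.090 + 0.643) / 0.57)²
n = 2 · (6.549)²
n ≈ 85.78
Round up to the next whole number: n = 86 per group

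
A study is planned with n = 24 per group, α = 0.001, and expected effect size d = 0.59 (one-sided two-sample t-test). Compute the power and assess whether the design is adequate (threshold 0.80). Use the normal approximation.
Power ≈ 0.15; the study is underpowered (power < 0.80)

Power calculation (two-sample t-test, normal approximation):
z_β = d · √(n/2) - z_α
z_β = 0.59 · √(24/2) - 3.090
z_β = 0.59 · 3.464 - 3.090
z_β = -1.046

Power = Φ(z_β) = Φ(-1.046) ≈ 0.148

Effect size d = 0.59 is medium by Cohen's convention (0.2/0.5/0.8).

Threshold: power ≥ 0.80 is conventionally adequate.
Power ≈ 0.15 → the study is underpowered (power < 0.80).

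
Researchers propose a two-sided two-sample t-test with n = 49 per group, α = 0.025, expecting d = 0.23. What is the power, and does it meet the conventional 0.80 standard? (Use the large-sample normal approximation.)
Power ≈ 0.14; the study is underpowered (power < 0.80)

Power calculation (two-sample t-test, normal approximation):
z_β = d · √(n/2) - z_{α/2}
z_β = 0.23 · √(49/2) - 2.241
z_β = 0.23 · 4.950 - 2.241
z_β = -1.103

Power = Φ(z_β) = Φ(-1.103) ≈ 0.135

Effect size d = 0.23 is small by Cohen's convention (0.2/0.5/0.8).

Threshold: power ≥ 0.80 is conventionally adequate.
Power ≈ 0.14 → the study is underpowered (power < 0.80).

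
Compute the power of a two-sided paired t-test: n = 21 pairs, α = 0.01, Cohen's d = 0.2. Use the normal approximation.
Power ≈ 0.05

Power calculation (paired t-test, normal approximation):
z_β = d · √n - z_{α/2}
z_β = 0.2 · √21 - 2.576
z_β = 0.2 · 4.583 - 2.576
z_β = -1.659

Power = Φ(z_β) = Φ(-1.659) ≈ 0.049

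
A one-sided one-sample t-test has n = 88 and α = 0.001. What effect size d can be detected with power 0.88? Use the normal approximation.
d ≈ 0.45

Minimum detectable effect (one-sample t-test, normal approximation):
d = (z_α + z_β) / √n
d = (3.090 + 1.175) / √88
d = 4.265 / 9.381
d ≈ 0.45

By Cohen's convention (0.2 small / 0.5 medium / 0.8 large): small effect.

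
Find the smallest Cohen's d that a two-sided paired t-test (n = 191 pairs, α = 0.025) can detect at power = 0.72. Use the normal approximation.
d ≈ 0.20

Minimum detectable effect (paired t-test, normal approximation):
d = (z_{α/2} + z_β) / √n
d = (2.241 + 0.583) / √191
d = 2.824 / 13.820
d ≈ 0.20

By Cohen's convention (0.2 small / 0.5 medium / 0.8 large): small effect.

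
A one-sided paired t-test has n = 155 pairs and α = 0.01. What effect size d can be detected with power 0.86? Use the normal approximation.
d ≈ 0.27

Minimum detectable effect (paired t-test, normal approximation):
d = (z_α + z_β) / √n
d = (2.326 + 1.080) / √155
d = 3.407 / 12.450
d ≈ 0.27

By Cohen's convention (0.2 small / 0.5 medium / 0.8 large): small effect.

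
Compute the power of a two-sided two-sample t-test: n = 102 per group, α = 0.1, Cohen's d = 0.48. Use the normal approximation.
Power ≈ 0.96

Power calculation (two-sample t-test, normal approximation):
z_β = d · √(n/2) - z_{α/2}
z_β = 0.48 · √(102/2) - 1.645
z_β = 0.48 · 7.141 - 1.645
z_β = 1.783

Power = Φ(z_β) = Φ(1.783) ≈ 0.963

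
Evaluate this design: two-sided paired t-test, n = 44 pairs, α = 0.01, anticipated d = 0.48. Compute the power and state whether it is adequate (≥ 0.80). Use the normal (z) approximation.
Power ≈ 0.73; the study is underpowered (power < 0.80)

Power calculation (paired t-test, normal approximation):
z_β = d · √n - z_{α/2}
z_β = 0.48 · √44 - 2.576
z_β = 0.48 · 6.633 - 2.576
z_β = 0.608

Power = Φ(z_β) = Φ(0.608) ≈ 0.728

Effect size d = 0.48 is small by Cohen's convention (0.2/0.5/0.8).

Threshold: power ≥ 0.80 is conventionally adequate.
Power ≈ 0.73 → the study is underpowered (power < 0.80).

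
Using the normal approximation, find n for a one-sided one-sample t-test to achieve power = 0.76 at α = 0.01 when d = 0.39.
n = 61

Sample size formula (one-sample t-test, normal approximation):
n = ((z_α + z_β) / d)²

z_α = 2.326 (for α = 0.01, one-sided)
z_β = 0.706 (for power = 0.76)
d = 0.39

n = ((2.326 + 0.706) / 0.39)²
n = (7.774)²
n ≈ 60.44
Round up to the next whole number: n = 61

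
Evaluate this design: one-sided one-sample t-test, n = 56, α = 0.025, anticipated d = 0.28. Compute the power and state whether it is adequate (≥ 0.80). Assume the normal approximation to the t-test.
Power ≈ 0.55; the study is underpowered (power < 0.80)

Power calculation (one-sample t-test, normal approximation):
z_β = d · √n - z_α
z_β = 0.28 · √56 - 1.960
z_β = 0.28 · 7.483 - 1.960
z_β = 0.135

Power = Φ(z_β) = Φ(0.135) ≈ 0.554

Effect size d = 0.28 is small by Cohen's convention (0.2/0.5/0.8).

Threshold: power ≥ 0.80 is conventionally adequate.
Power ≈ 0.55 → the study is underpowered (power < 0.80).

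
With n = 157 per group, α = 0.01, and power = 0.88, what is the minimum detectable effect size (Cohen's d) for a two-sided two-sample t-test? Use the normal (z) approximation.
d ≈ 0.42

Minimum detectable effect (two-sample t-test, normal approximation):
d = (z_{α/2} + z_β) / √(n/2)
d = (2.576 + 1.175) / √(157/2)
d = 3.751 / 8.860
d ≈ 0.42

By Cohen's convention (0.2 small / 0.5 medium / 0.8 large): small effect.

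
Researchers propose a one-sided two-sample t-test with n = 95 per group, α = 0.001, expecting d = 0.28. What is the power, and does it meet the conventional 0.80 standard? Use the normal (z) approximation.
Power ≈ 0.12; the study is underpowered (power < 0.80)

Power calculation (two-sample t-test, normal approximation):
z_β = d · √(n/2) - z_α
z_β = 0.28 · √(95/2) - 3.090
z_β = 0.28 · 6.892 - 3.090
z_β = -1.160

Power = Φ(z_β) = Φ(-1.160) ≈ 0.123

Effect size d = 0.28 is small by Cohen's convention (0.2/0.5/0.8).

Threshold: power ≥ 0.80 is conventionally adequate.
Power ≈ 0.12 → the study is underpowered (power < 0.80).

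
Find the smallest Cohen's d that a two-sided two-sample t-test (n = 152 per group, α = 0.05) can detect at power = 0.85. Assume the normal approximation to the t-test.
d ≈ 0.34

Minimum detectable effect (two-sample t-test, normal approximation):
d = (z_{α/2} + z_β) / √(n/2)
d = (1.960 + 1.036) / √(152/2)
d = 2.996 / 8.718
d ≈ 0.34

By Cohen's convention (0.2 small / 0.5 medium / 0.8 large): small effect.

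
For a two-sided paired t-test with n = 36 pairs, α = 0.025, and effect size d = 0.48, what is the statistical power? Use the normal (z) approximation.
Power ≈ 0.74

Power calculation (paired t-test, normal approximation):
z_β = d · √n - z_{α/2}
z_β = 0.48 · √36 - 2.241
z_β = 0.48 · 6.000 - 2.241
z_β = 0.639

Power = Φ(z_β) = Φ(0.639) ≈ 0.738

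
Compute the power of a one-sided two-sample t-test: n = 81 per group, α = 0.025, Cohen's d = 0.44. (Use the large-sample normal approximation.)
Power ≈ 0.80

Power calculation (two-sample t-test, normal approximation):
z_β = d · √(n/2) - z_α
z_β = 0.44 · √(81/2) - 1.960
z_β = 0.44 · 6.364 - 1.960
z_β = 0.840

Power = Φ(z_β) = Φ(0.840) ≈ 0.800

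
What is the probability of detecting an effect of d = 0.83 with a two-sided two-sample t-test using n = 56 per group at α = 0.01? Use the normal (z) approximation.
Power ≈ 0.97

Power calculation (two-sample t-test, normal approximation):
z_β = d · √(n/2) - z_{α/2}
z_β = 0.83 · √(56/2) - 2.576
z_β = 0.83 · 5.292 - 2.576
z_β = 1.816

Power = Φ(z_β) = Φ(1.816) ≈ 0.965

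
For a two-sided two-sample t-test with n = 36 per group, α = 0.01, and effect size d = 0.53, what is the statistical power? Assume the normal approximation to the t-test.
Power ≈ 0.37

Power calculation (two-sample t-test, normal approximation):
z_β = d · √(n/2) - z_{α/2}
z_β = 0.53 · √(36/2) - 2.576
z_β = 0.53 · 4.243 - 2.576
z_β = -0.327

Power = Φ(z_β) = Φ(-0.327) ≈ 0.372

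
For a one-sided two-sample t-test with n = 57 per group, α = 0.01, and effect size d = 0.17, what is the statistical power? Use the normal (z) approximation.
Power ≈ 0.08

Power calculation (two-sample t-test, normal approximation):
z_β = d · √(n/2) - z_α
z_β = 0.17 · √(57/2) - 2.326
z_β = 0.17 · 5.339 - 2.326
z_β = -1.419

Power = Φ(z_β) = Φ(-1.419) ≈ 0.078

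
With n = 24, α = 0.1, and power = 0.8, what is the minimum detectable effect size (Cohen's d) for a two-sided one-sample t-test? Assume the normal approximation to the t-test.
d ≈ 0.51

Minimum detectable effect (one-sample t-test, normal approximation):
d = (z_{α/2} + z_β) / √n
d = (1.645 + 0.842) / √24
d = 2.486 / 4.899
d ≈ 0.51

By Cohen's convention (0.2 small / 0.5 medium / 0.8 large): medium effect.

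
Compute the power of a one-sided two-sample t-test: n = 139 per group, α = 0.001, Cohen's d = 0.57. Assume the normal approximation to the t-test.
Power ≈ 0.95

Power calculation (two-sample t-test, normal approximation):
z_β = d · √(n/2) - z_α
z_β = 0.57 · √(139/2) - 3.090
z_β = 0.57 · 8.337 - 3.090
z_β = 1.662

Power = Φ(z_β) = Φ(1.662) ≈ 0.952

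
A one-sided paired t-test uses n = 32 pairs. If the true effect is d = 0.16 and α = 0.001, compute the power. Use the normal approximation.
Power ≈ 0.01

Power calculation (paired t-test, normal approximation):
z_β = d · √n - z_α
z_β = 0.16 · √32 - 3.090
z_β = 0.16 · 5.657 - 3.090
z_β = -2.185

Power = Φ(z_β) = Φ(-2.185) ≈ 0.014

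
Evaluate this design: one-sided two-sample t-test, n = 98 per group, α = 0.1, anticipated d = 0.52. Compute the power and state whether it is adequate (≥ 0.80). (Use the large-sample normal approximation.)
Power ≈ 0.99; the study is adequately powered (power ≥ 0.80)

Power calculation (two-sample t-test, normal approximation):
z_β = d · √(n/2) - z_α
z_β = 0.52 · √(98/2) - 1.282
z_β = 0.52 · 7.000 - 1.282
z_β = 2.358

Power = Φ(z_β) = Φ(2.358) ≈ 0.991

Effect size d = 0.52 is medium by Cohen's convention (0.2/0.5/0.8).

Threshold: power ≥ 0.80 is conventionally adequate.
Power ≈ 0.99 → the study is adequately powered (power ≥ 0.80).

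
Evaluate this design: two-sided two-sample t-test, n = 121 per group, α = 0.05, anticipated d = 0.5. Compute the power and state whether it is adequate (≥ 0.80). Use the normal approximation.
Power ≈ 0.97; the study is adequately powered (power ≥ 0.80)

Power calculation (two-sample t-test, normal approximation):
z_β = d · √(n/2) - z_{α/2}
z_β = 0.5 · √(121/2) - 1.960
z_β = 0.5 · 7.778 - 1.960
z_β = 1.929

Power = Φ(z_β) = Φ(1.929) ≈ 0.973

Effect size d = 0.5 is medium by Cohen's convention (0.2/0.5/0.8).

Threshold: power ≥ 0.80 is conventionally adequate.
Power ≈ 0.97 → the study is adequately powered (power ≥ 0.80).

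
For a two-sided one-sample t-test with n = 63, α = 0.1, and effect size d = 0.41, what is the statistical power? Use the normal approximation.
Power ≈ 0.95

Power calculation (one-sample t-test, normal approximation):
z_β = d · √n - z_{α/2}
z_β = 0.41 · √63 - 1.645
z_β = 0.41 · 7.937 - 1.645
z_β = 1.609

Power = Φ(z_β) = Φ(1.609) ≈ 0.946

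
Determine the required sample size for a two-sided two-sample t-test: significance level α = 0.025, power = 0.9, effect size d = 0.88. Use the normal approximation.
n = 33 per group

Sample size formula (two-sample t-test, normal approximation):
n = 2 · ((z_{α/2} + z_β) / d)²

z_{α/2} = 2.241 (for α = 0.025, two-sided)
z_β = 1.282 (for power = 0.9)
d = 0.88

n = 2 · ((2.241 + 1.282) / 0.88)²
n = 2 · (4.003)²
n ≈ 32.05
Round up to the next whole number: n = 33 per group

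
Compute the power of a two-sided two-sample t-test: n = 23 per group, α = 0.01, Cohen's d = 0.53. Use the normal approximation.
Power ≈ 0.22

Power calculation (two-sample t-test, normal approximation):
z_β = d · √(n/2) - z_{α/2}
z_β = 0.53 · √(23/2) - 2.576
z_β = 0.53 · 3.391 - 2.576
z_β = -0.779

Power = Φ(z_β) = Φ(-0.779) ≈ 0.218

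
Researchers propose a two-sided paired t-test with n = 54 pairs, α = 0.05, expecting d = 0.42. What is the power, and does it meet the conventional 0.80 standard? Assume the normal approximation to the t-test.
Power ≈ 0.87; the study is adequately powered (power ≥ 0.80)

Power calculation (paired t-test, normal approximation):
z_β = d · √n - z_{α/2}
z_β = 0.42 · √54 - 1.960
z_β = 0.42 · 7.348 - 1.960
z_β = 1.126

Power = Φ(z_β) = Φ(1.126) ≈ 0.870

Effect size d = 0.42 is small by Cohen's convention (0.2/0.5/0.8).

Threshold: power ≥ 0.80 is conventionally adequate.
Power ≈ 0.87 → the study is adequately powered (power ≥ 0.80).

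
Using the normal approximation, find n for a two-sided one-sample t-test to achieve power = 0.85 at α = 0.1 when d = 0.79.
n = 12

Sample size formula (one-sample t-test, normal approximation):
n = ((z_{α/2} + z_β) / d)²

z_{α/2} = 1.645 (for α = 0.1, two-sided)
z_β = 1.036 (for power = 0.85)
d = 0.79

n = ((1.645 + 1.036) / 0.79)²
n = (3.394)²
n ≈ 11.52
Round up to the next whole number: n = 12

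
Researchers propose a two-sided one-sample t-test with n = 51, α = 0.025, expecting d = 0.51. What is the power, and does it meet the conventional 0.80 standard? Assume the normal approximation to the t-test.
Power ≈ 0.92; the study is adequately powered (power ≥ 0.80)

Power calculation (one-sample t-test, normal approximation):
z_β = d · √n - z_{α/2}
z_β = 0.51 · √51 - 2.241
z_β = 0.51 · 7.141 - 2.241
z_β = 1.401

Power = Φ(z_β) = Φ(1.401) ≈ 0.919

Effect size d = 0.51 is medium by Cohen's convention (0.2/0.5/0.8).

Threshold: power ≥ 0.80 is conventionally adequate.
Power ≈ 0.92 → the study is adequately powered (power ≥ 0.80).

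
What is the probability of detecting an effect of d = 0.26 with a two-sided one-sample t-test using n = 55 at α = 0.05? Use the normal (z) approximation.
Power ≈ 0.49

Power calculation (one-sample t-test, normal approximation):
z_β = d · √n - z_{α/2}
z_β = 0.26 · √55 - 1.960
z_β = 0.26 · 7.416 - 1.960
z_β = -0.032

Power = Φ(z_β) = Φ(-0.032) ≈ 0.487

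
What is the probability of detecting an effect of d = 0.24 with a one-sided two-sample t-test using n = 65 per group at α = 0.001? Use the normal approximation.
Power ≈ 0.04

Power calculation (two-sample t-test, normal approximation):
z_β = d · √(n/2) - z_α
z_β = 0.24 · √(65/2) - 3.090
z_β = 0.24 · 5.701 - 3.090
z_β = -1.722

Power = Φ(z_β) = Φ(-1.722) ≈ 0.043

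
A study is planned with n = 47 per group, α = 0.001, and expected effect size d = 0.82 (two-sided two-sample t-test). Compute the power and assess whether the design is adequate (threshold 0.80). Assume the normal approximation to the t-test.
Power ≈ 0.75; the study is underpowered (power < 0.80)

Power calculation (two-sample t-test, normal approximation):
z_β = d · √(n/2) - z_{α/2}
z_β = 0.82 · √(47/2) - 3.291
z_β = 0.82 · 4.848 - 3.291
z_β = 0.685

Power = Φ(z_β) = Φ(0.685) ≈ 0.753

Effect size d = 0.82 is large by Cohen's convention (0.2/0.5/0.8).

Threshold: power ≥ 0.80 is conventionally adequate.
Power ≈ 0.75 → the study is underpowered (power < 0.80).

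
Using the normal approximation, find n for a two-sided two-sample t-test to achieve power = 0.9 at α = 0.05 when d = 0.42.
n = 120 per group

Sample size formula (two-sample t-test, normal approximation):
n = 2 · ((z_{α/2} + z_β) / d)²

z_{α/2} = 1.960 (for α = 0.05, two-sided)
z_β = 1.282 (for power = 0.9)
d = 0.42

n = 2 · ((1.960 + 1.282) / 0.42)²
n = 2 · (7.719)²
n ≈ 119.17
Round up to the next whole number: n = 120 per group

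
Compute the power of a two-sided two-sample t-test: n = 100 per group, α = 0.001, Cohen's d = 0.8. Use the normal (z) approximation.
Power ≈ 0.99

Power calculation (two-sample t-test, normal approximation):
z_β = d · √(n/2) - z_{α/2}
z_β = 0.8 · √(100/2) - 3.291
z_β = 0.8 · 7.071 - 3.291
z_β = 2.366

Power = Φ(z_β) = Φ(2.366) ≈ 0.991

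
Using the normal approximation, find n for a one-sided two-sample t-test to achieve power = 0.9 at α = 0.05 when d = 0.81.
n = 27 per group

Sample size formula (two-sample t-test, normal approximation):
n = 2 · ((z_α + z_β) / d)²

z_α = 1.645 (for α = 0.05, one-sided)
z_β = 1.282 (for power = 0.9)
d = 0.81

n = 2 · ((1.645 + 1.282) / 0.81)²
n = 2 · (3.614)²
n ≈ 26.12
Round up to the next whole number: n = 27 per group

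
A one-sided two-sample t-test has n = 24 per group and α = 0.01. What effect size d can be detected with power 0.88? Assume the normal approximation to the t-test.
d ≈ 1.01

Minimum detectable effect (two-sample t-test, normal approximation):
d = (z_α + z_β) / √(n/2)
d = (2.326 + 1.175) / √(24/2)
d = 3.501 / 3.464
d ≈ 1.01

By Cohen's convention (0.2 small / 0.5 medium / 0.8 large): large effect.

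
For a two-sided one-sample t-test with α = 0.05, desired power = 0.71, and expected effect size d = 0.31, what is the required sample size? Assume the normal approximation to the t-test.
n = 66

Sample size formula (one-sample t-test, normal approximation):
n = ((z_{α/2} + z_β) / d)²

z_{α/2} = 1.960 (for α = 0.05, two-sided)
z_β = 0.553 (for power = 0.71)
d = 0.31

n = ((1.960 + 0.553) / 0.31)²
n = (8.106)²
n ≈ 65.71
Round up to the next whole number: n = 66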